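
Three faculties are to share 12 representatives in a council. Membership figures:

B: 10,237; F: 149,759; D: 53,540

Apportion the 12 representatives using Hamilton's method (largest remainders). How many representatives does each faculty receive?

B 1, F 8, D 3

Standard divisor: 213536 ÷ 12 ≈ 17794.667.
Standard quotas: B 0.5753, F 8.4159, D 3.0088.
Lower quotas: B 0, F 8, D 3 (sum 11, leaving 1 seat).
Remainders in descending order: B 0.5753, F 0.4159, D 0.0088.
Largest remainder: B receives the extra seat.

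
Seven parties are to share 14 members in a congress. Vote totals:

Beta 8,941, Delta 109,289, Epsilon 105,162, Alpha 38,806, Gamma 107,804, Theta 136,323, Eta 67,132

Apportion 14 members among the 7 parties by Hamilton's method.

Beta 0, Delta 3, Epsilon 2, Alpha 1, Gamma 3, Theta 3, Eta 2

Standard divisor: 573457 ÷ 14 ≈ 40961.214.
Standard quotas: Beta 0.2183, Delta 2.6681, Epsilon 2.5674, Alpha 0.9474, Gamma 2.6319, Theta 3.3281, Eta 1.6389.
Lower quotas: Beta 0, Delta 2, Epsilon 2, Alpha 0, Gamma 2, Theta 3, Eta 1 (sum 10, leaving 4 seats).
Remainders in descending order: Alpha 0.9474, Delta 0.6681, Eta 0.6389, Gamma 0.6319, Epsilon 0.5674, Theta 0.3281, Beta 0.2183.
The surplus seats go to Alpha, Delta, Eta, Gamma.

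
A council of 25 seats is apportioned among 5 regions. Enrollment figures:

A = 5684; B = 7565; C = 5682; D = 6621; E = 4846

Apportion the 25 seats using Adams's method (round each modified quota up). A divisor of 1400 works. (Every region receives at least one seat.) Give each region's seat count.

With modified divisor 1400: modified quotas A 4.060, B 5.404, C 4.059, D 4.729, E 3.461.
Rounding up: A 5, B 6, C 5, D 5, E 4 (total 25).

A=5, B=6, C=5, D=5, E=4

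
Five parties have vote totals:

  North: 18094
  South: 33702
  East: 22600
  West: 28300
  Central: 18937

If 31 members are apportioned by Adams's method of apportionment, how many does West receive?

Standard divisor 121633/31 ≈ 3923.645; standard quotas: North 4.612, South 8.589, East 5.760, West 7.213, Central 4.826.
Rounding up gives 5, 9, 6, 8, 5 = 33 seats, so the divisor must be adjusted.
With modified divisor 4400: modified quotas North 4.112, South 7.660, East 5.136, West 6.432, Central 4.304.
Rounding up: North 5, South 8, East 6, West 7, Central 5 (total 31).
West receives 7.

7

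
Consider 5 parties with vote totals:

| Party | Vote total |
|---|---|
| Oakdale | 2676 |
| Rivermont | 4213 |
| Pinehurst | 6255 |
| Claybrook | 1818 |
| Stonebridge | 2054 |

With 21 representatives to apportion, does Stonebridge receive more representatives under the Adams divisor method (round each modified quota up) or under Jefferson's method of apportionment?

Adams: Oakdale 3, Rivermont 5, Pinehurst 7, Claybrook 3, Stonebridge 3.
Jefferson: Oakdale 3, Rivermont 6, Pinehurst 8, Claybrook 2, Stonebridge 2.
Stonebridge gets 3 under Adams and 2 under Jefferson.

Adams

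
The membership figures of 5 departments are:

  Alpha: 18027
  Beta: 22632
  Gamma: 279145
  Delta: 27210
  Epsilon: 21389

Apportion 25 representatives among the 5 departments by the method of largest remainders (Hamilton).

Standard divisor: 368403 ÷ 25 ≈ 14736.12.
Standard quotas: Alpha 1.2233, Beta 1.5358, Gamma 18.9429, Delta 1.8465, Epsilon 1.4515.
Lower quotas: Alpha 1, Beta 1, Gamma 18, Delta 1, Epsilon 1 (sum 22, leaving 3 seats).
Remainders in descending order: Gamma 0.9429, Delta 0.8465, Beta 0.5358, Epsilon 0.4515, Alpha 0.2233.
The surplus seats go to Gamma, Delta, Beta.

Alpha 1; Beta 2; Gamma 19; Delta 2; Epsilon 1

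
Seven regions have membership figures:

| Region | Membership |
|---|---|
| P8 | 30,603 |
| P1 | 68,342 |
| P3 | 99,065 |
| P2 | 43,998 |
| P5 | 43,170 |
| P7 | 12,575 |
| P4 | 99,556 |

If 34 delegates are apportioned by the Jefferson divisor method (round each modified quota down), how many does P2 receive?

4

Standard divisor 397309/34 ≈ 11685.559; standard quotas: P8 2.619, P1 5.848, P3 8.478, P2 3.765, P5 3.694, P7 1.076, P4 8.520.
Rounding down gives 2, 5, 8, 3, 3, 1, 8 = 30 seats, so the divisor must be adjusted.
With modified divisor 10900: modified quotas P8 2.808, P1 6.270, P3 9.089, P2 4.037, P5 3.961, P7 1.154, P4 9.134.
Rounding down: P8 2, P1 6, P3 9, P2 4, P5 3, P7 1, P4 9 (total 34).
P2 receives 4.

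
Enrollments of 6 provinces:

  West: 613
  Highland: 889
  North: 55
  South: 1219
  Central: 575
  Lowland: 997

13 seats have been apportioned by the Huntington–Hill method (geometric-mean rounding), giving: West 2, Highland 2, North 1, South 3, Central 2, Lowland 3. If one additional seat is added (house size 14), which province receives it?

Highland

Priority for the next seat is population ÷ (√(s·(s+1))).
Priorities: West 250.256, Highland 362.933, North 38.891, South 351.895, Central 234.743, Lowland 287.809.
Highest priority: Highland.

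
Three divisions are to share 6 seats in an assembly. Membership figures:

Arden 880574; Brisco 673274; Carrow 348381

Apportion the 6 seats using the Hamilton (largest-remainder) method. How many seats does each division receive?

Standard divisor: 1902229 ÷ 6 ≈ 317038.167.
Standard quotas: Arden 2.7775, Brisco 2.1236, Carrow 1.0989.
Lower quotas: Arden 2, Brisco 2, Carrow 1 (sum 5, leaving 1 seat).
Remainders in descending order: Arden 0.7775, Brisco 0.1236, Carrow 0.0989.
The surplus seat goes to Arden.

Arden=3, Brisco=2, Carrow=1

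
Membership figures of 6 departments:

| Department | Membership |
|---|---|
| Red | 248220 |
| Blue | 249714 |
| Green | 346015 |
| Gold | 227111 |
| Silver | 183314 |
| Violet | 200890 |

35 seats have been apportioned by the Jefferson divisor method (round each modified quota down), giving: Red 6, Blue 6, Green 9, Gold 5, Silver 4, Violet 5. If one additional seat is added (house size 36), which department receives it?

Gold

Priority for the next seat is population ÷ (current seats + 1).
Priorities: Red 35460.000, Blue 35673.429, Green 34601.500, Gold 37851.833, Silver 36662.800, Violet 33481.667.
Highest priority: Gold.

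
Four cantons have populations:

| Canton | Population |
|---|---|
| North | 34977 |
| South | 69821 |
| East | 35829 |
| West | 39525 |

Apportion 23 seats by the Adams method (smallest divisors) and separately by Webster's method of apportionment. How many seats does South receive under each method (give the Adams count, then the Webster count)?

8 and 9

Adams: North 5, South 8, East 5, West 5.
Webster: North 4, South 9, East 5, West 5.
South gets 8 under Adams and 9 under Webster.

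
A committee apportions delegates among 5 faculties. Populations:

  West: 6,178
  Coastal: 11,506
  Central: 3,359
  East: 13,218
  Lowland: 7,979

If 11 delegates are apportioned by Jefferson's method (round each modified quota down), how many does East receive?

Standard divisor 42240/11 ≈ 3840; standard quotas: West 1.609, Coastal 2.996, Central 0.875, East 3.442, Lowland 2.078.
Rounding down gives 1, 2, 0, 3, 2 = 8 seats, so the divisor must be adjusted.
With modified divisor 3200: modified quotas West 1.931, Coastal 3.596, Central 1.050, East 4.131, Lowland 2.493.
Rounding down: West 1, Coastal 3, Central 1, East 4, Lowland 2 (total 11).
East receives 4.

4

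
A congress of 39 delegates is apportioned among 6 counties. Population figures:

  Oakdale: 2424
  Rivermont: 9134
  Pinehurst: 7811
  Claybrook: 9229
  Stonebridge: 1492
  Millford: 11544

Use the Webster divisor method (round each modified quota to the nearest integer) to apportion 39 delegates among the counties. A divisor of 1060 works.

With modified divisor 1060: modified quotas Oakdale 2.287, Rivermont 8.617, Pinehurst 7.369, Claybrook 8.707, Stonebridge 1.408, Millford 10.891.
Rounding to the nearest integer: Oakdale 2, Rivermont 9, Pinehurst 7, Claybrook 9, Stonebridge 1, Millford 11 (total 39).

Oakdale: 2; Rivermont: 9; Pinehurst: 7; Claybrook: 9; Stonebridge: 1; Millford: 11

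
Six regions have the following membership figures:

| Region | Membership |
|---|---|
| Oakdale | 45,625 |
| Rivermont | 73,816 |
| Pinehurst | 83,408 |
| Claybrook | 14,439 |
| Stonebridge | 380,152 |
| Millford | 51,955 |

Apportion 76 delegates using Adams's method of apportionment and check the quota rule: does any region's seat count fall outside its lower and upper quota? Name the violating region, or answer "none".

Standard quotas: Oakdale 5.340, Rivermont 8.639, Pinehurst 9.761, Claybrook 1.690, Stonebridge 44.490, Millford 6.080.
Adams allocation: Oakdale 6, Rivermont 9, Pinehurst 10, Claybrook 2, Stonebridge 43, Millford 6.
Stonebridge has quota 44.490 (lower 44, upper 45) but receives 43 — outside the quota interval.

Stonebridge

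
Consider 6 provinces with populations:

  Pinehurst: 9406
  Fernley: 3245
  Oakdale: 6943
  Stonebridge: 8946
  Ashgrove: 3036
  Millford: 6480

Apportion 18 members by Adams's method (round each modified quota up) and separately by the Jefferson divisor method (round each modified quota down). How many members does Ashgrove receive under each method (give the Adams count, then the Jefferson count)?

2 and 1

Adams: Pinehurst 4, Fernley 2, Oakdale 3, Stonebridge 4, Ashgrove 2, Millford 3.
Jefferson: Pinehurst 5, Fernley 1, Oakdale 3, Stonebridge 5, Ashgrove 1, Millford 3.
Ashgrove gets 2 under Adams and 1 under Jefferson.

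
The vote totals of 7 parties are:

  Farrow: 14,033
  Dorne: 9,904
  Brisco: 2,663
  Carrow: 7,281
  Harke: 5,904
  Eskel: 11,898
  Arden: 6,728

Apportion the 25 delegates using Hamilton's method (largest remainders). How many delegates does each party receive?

Farrow 6; Dorne 4; Brisco 1; Carrow 3; Harke 3; Eskel 5; Arden 3

Total 58411; standard divisor 58411/25 ≈ 2336.44.
Standard quotas: Farrow 6.0061, Dorne 4.2389, Brisco 1.1398, Carrow 3.1163, Harke 2.5269, Eskel 5.0924, Arden 2.8796.
Lower quotas: Farrow 6, Dorne 4, Brisco 1, Carrow 3, Harke 2, Eskel 5, Arden 2 (sum 23, leaving 2 seats).
Remainders in descending order: Arden 0.8796, Harke 0.5269, Dorne 0.2389, Brisco 0.1398, Carrow 0.1163, Eskel 0.0924, Farrow 0.0061.
Largest remainders: Arden, Harke receive the extra seats.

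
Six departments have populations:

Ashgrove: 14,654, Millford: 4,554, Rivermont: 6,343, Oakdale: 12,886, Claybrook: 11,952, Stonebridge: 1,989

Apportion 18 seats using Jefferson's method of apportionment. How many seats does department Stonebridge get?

Standard divisor 52378/18 ≈ 2909.889; standard quotas: Ashgrove 5.036, Millford 1.565, Rivermont 2.180, Oakdale 4.428, Claybrook 4.107, Stonebridge 0.684.
Rounding down gives 5, 1, 2, 4, 4, 0 = 16 seats, so the divisor must be adjusted.
With modified divisor 2420: modified quotas Ashgrove 6.055, Millford 1.882, Rivermont 2.621, Oakdale 5.325, Claybrook 4.939, Stonebridge 0.822.
Rounding down: Ashgrove 6, Millford 1, Rivermont 2, Oakdale 5, Claybrook 4, Stonebridge 0 (total 18).
Stonebridge receives 0.

0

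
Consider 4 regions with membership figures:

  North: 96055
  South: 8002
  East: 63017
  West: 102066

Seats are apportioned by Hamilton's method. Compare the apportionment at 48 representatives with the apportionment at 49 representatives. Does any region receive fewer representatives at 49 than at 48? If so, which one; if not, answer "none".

South

At 48 seats: North 17, South 2, East 11, West 18.
At 49 seats: North 18, South 1, East 11, West 19.
South drops from 2 to 1.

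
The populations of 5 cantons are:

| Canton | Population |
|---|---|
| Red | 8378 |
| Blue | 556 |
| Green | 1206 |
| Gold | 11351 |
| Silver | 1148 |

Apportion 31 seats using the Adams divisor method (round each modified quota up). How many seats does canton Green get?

Standard divisor 22639/31 ≈ 730.29; standard quotas: Red 11.472, Blue 0.761, Green 1.651, Gold 15.543, Silver 1.572.
Rounding up gives 12, 1, 2, 16, 2 = 33 seats, so the divisor must be adjusted.
With modified divisor 800: modified quotas Red 10.473, Blue 0.695, Green 1.508, Gold 14.189, Silver 1.435.
Rounding up: Red 11, Blue 1, Green 2, Gold 15, Silver 2 (total 31).
Green receives 2.

2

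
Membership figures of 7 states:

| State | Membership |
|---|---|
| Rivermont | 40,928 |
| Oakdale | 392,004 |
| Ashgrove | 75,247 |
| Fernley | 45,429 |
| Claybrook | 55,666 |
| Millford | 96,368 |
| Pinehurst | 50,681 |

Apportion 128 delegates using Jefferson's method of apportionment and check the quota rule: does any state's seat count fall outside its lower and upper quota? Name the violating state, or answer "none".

Standard quotas: Rivermont 6.927, Oakdale 66.343, Ashgrove 12.735, Fernley 7.688, Claybrook 9.421, Millford 16.309, Pinehurst 8.577.
Jefferson allocation: Rivermont 7, Oakdale 68, Ashgrove 13, Fernley 7, Claybrook 9, Millford 16, Pinehurst 8.
Oakdale has quota 66.343 (lower 66, upper 67) but receives 68 — outside the quota interval.

Oakdale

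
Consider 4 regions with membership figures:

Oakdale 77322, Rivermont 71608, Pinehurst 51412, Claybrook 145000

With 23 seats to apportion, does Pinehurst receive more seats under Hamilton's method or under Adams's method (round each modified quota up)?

Adams

Hamilton: Oakdale 5, Rivermont 5, Pinehurst 3, Claybrook 10.
Adams: Oakdale 5, Rivermont 5, Pinehurst 4, Claybrook 9.
Pinehurst gets 3 under Hamilton and 4 under Adams.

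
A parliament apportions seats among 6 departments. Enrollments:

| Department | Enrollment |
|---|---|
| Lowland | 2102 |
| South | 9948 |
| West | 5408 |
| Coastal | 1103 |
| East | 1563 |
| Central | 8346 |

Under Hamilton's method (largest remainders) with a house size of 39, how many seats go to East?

2

Total 28470; standard divisor 28470/39 = 730.
Standard quotas: Lowland 2.8795, South 13.6274, West 7.4082, Coastal 1.5110, East 2.1411, Central 11.4329.
Lower quotas: Lowland 2, South 13, West 7, Coastal 1, East 2, Central 11 (sum 36, leaving 3 seats).
Remainders in descending order: Lowland 0.8795, South 0.6274, Coastal 0.5110, Central 0.4329, West 0.4082, East 0.1411.
Largest remainders: Lowland, South, Coastal receive the extra seats.
East receives 2.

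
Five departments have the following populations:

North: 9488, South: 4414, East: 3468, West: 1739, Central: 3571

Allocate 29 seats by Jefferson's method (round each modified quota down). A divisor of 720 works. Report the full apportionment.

North 13, South 6, East 4, West 2, Central 4

With modified divisor 720: modified quotas North 13.178, South 6.131, East 4.817, West 2.415, Central 4.960.
Rounding down: North 13, South 6, East 4, West 2, Central 4 (total 29).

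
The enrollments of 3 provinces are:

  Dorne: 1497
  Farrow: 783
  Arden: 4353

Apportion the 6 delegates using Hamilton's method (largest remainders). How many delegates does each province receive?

Standard divisor: 6633 ÷ 6 ≈ 1105.5.
Standard quotas: Dorne 1.354, Farrow 0.708, Arden 3.938.
Lower quotas: Dorne 1, Farrow 0, Arden 3 (sum 4, leaving 2 seats).
Remainders in descending order: Arden 0.938, Farrow 0.708, Dorne 0.354.
The surplus seats go to Arden, Farrow.

Dorne 1; Farrow 1; Arden 4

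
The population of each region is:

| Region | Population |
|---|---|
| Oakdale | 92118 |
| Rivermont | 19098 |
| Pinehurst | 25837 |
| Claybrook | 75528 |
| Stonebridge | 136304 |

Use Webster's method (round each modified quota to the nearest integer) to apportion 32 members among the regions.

Oakdale 8, Rivermont 2, Pinehurst 2, Claybrook 7, Stonebridge 13

Standard divisor 348885/32 ≈ 10902.656; standard quotas: Oakdale 8.449, Rivermont 1.752, Pinehurst 2.370, Claybrook 6.927, Stonebridge 12.502.
Rounding to the nearest integer gives Oakdale 8, Rivermont 2, Pinehurst 2, Claybrook 7, Stonebridge 13 — total 32, matching the house size, so no adjustment is needed.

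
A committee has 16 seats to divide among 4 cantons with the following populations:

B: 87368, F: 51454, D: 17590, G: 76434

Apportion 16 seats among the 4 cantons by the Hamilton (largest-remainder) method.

The standard divisor is 232846/16 ≈ 14552.875.
Standard quotas: B 6.0035, F 3.5357, D 1.2087, G 5.2522.
Lower quotas: B 6, F 3, D 1, G 5 (sum 15, leaving 1 seat).
Remainders in descending order: F 0.5357, G 0.2522, D 0.2087, B 0.0035.
Largest remainder: F receives the extra seat.

B: 6; F: 4; D: 1; G: 5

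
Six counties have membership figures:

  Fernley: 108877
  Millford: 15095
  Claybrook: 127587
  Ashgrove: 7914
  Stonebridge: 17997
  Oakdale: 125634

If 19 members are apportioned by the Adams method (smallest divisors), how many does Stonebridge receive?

1

Standard divisor 403104/19 ≈ 21216; standard quotas: Fernley 5.132, Millford 0.711, Claybrook 6.014, Ashgrove 0.373, Stonebridge 0.848, Oakdale 5.922.
Rounding up gives 6, 1, 7, 1, 1, 6 = 22 seats, so the divisor must be adjusted.
With modified divisor 25300: modified quotas Fernley 4.303, Millford 0.597, Claybrook 5.043, Ashgrove 0.313, Stonebridge 0.711, Oakdale 4.966.
Rounding up: Fernley 5, Millford 1, Claybrook 6, Ashgrove 1, Stonebridge 1, Oakdale 5 (total 19).
Stonebridge receives 1.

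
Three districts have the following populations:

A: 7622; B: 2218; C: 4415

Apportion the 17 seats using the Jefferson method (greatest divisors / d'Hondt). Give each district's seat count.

Standard divisor 14255/17 ≈ 838.529; standard quotas: A 9.090, B 2.645, C 5.265.
Rounding down gives 9, 2, 5 = 16 seats, so the divisor must be adjusted.
With modified divisor 750: modified quotas A 10.163, B 2.957, C 5.887.
Rounding down: A 10, B 2, C 5 (total 17).

A 10, B 2, C 5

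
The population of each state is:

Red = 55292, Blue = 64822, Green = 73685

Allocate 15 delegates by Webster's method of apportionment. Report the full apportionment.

Standard divisor 193799/15 ≈ 12919.933; standard quotas: Red 4.280, Blue 5.017, Green 5.703.
Rounding to the nearest integer gives Red 4, Blue 5, Green 6 — total 15, matching the house size, so no adjustment is needed.

Red=4, Blue=5, Green=6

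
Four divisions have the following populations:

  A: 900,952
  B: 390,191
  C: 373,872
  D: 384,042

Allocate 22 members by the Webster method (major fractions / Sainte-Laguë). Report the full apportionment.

A 10; B 4; C 4; D 4

Standard divisor 2049057/22 ≈ 93138.955; standard quotas: A 9.673, B 4.189, C 4.014, D 4.123.
Rounding to the nearest integer gives A 10, B 4, C 4, D 4 — total 22, matching the house size, so no adjustment is needed.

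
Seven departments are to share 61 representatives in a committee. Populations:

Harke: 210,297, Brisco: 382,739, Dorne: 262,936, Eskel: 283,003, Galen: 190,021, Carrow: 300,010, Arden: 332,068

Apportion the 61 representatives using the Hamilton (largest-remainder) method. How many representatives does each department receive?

Total 1961074; standard divisor 1961074/61 ≈ 32148.754.
Standard quotas: Harke 6.5414, Brisco 11.9053, Dorne 8.1787, Eskel 8.8029, Galen 5.9107, Carrow 9.3319, Arden 10.3291.
Lower quotas: Harke 6, Brisco 11, Dorne 8, Eskel 8, Galen 5, Carrow 9, Arden 10 (sum 57, leaving 4 seats).
Remainders in descending order: Galen 0.9107, Brisco 0.9053, Eskel 0.8029, Harke 0.5414, Carrow 0.3319, Arden 0.3291, Dorne 0.1787.
The surplus seats go to Galen, Brisco, Eskel, Harke.

Harke=7, Brisco=12, Dorne=8, Eskel=9, Galen=6, Carrow=9, Arden=10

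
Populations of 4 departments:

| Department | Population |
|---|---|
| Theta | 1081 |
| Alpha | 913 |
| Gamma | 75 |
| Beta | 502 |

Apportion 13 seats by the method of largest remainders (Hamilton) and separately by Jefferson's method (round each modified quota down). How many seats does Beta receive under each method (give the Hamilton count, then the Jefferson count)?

3 and 2

Hamilton: Theta 5, Alpha 5, Gamma 0, Beta 3.
Jefferson: Theta 6, Alpha 5, Gamma 0, Beta 2.
Beta gets 3 under Hamilton and 2 under Jefferson.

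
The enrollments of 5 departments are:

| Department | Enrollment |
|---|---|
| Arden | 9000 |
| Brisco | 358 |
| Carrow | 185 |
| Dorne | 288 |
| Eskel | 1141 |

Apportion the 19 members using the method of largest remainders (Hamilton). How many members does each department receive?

Standard divisor: 10972 ÷ 19 ≈ 577.474.
Standard quotas: Arden 15.5851, Brisco 0.6199, Carrow 0.3204, Dorne 0.4987, Eskel 1.9758.
Lower quotas: Arden 15, Brisco 0, Carrow 0, Dorne 0, Eskel 1 (sum 16, leaving 3 seats).
Remainders in descending order: Eskel 0.9758, Brisco 0.6199, Arden 0.5851, Dorne 0.4987, Carrow 0.3204.
The surplus seats go to Eskel, Brisco, Arden.

Arden 16, Brisco 1, Carrow 0, Dorne 0, Eskel 2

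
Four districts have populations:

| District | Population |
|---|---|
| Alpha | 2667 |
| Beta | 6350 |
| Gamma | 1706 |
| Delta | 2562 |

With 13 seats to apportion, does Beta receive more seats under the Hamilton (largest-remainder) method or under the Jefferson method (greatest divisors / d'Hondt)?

Jefferson

Hamilton: Alpha 3, Beta 6, Gamma 2, Delta 2.
Jefferson: Alpha 3, Beta 7, Gamma 1, Delta 2.
Beta gets 6 under Hamilton and 7 under Jefferson.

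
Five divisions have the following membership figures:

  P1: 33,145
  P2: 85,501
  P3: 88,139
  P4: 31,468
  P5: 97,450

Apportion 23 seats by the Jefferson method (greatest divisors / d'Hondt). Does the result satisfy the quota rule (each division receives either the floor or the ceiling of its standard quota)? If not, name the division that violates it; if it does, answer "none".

Standard quotas: P1 2.271, P2 5.858, P3 6.039, P4 2.156, P5 6.677.
Jefferson allocation: P1 2, P2 6, P3 6, P4 2, P5 7.
Every allocation lies between the lower and upper quota.

none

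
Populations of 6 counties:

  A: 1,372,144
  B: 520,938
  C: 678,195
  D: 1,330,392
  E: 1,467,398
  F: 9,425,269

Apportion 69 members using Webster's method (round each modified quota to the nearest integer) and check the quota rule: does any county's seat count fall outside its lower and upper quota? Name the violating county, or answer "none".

F

Standard quotas: A 6.400, B 2.430, C 3.163, D 6.205, E 6.844, F 43.959.
Webster allocation: A 6, B 2, C 3, D 6, E 7, F 45.
F has quota 43.959 (lower 43, upper 44) but receives 45 — outside the quota interval.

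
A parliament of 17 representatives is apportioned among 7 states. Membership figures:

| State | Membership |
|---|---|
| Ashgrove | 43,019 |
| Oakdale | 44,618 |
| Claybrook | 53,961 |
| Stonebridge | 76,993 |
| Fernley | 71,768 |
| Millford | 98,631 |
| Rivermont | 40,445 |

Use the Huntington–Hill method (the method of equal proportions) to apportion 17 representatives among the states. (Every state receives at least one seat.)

Ashgrove=2; Oakdale=2; Claybrook=2; Stonebridge=3; Fernley=3; Millford=3; Rivermont=2

With divisor 28536: modified quotas Ashgrove 1.508, Oakdale 1.564, Claybrook 1.891, Stonebridge 2.698, Fernley 2.515, Millford 3.456, Rivermont 1.417.
Geometric-mean thresholds: Ashgrove √(1·2)=1.414, Oakdale √(1·2)=1.414, Claybrook √(1·2)=1.414, Stonebridge √(2·3)=2.449, Fernley √(2·3)=2.449, Millford √(3·4)=3.464, Rivermont √(1·2)=1.414.
Each quota rounded against its threshold gives Ashgrove 2, Oakdale 2, Claybrook 2, Stonebridge 3, Fernley 3, Millford 3, Rivermont 2 (total 17).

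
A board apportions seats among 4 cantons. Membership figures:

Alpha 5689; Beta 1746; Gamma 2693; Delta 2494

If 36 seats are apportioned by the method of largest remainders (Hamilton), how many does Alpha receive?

16

The standard divisor is 12622/36 ≈ 350.611.
Standard quotas: Alpha 16.2260, Beta 4.9799, Gamma 7.6809, Delta 7.1133.
Lower quotas: Alpha 16, Beta 4, Gamma 7, Delta 7 (sum 34, leaving 2 seats).
Remainders in descending order: Beta 0.9799, Gamma 0.6809, Alpha 0.2260, Delta 0.1133.
Largest remainders: Beta, Gamma receive the extra seats.
Alpha receives 16.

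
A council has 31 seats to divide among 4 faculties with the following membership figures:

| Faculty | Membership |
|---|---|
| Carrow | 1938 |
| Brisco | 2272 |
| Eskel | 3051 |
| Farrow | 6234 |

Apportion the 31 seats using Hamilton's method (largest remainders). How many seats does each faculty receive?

Carrow=5, Brisco=5, Eskel=7, Farrow=14

Total 13495; standard divisor 13495/31 ≈ 435.323.
Standard quotas: Carrow 4.4519, Brisco 5.2191, Eskel 7.0086, Farrow 14.3204.
Lower quotas: Carrow 4, Brisco 5, Eskel 7, Farrow 14 (sum 30, leaving 1 seat).
Remainders in descending order: Carrow 0.4519, Farrow 0.3204, Brisco 0.2191, Eskel 0.0086.
The surplus seat goes to Carrow.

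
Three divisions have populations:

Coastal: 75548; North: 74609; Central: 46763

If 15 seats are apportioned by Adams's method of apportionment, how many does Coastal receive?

6

Standard divisor 196920/15 ≈ 13128; standard quotas: Coastal 5.755, North 5.683, Central 3.562.
Rounding up gives 6, 6, 4 = 16 seats, so the divisor must be adjusted.
With modified divisor 15000: modified quotas Coastal 5.037, North 4.974, Central 3.118.
Rounding up: Coastal 6, North 5, Central 4 (total 15).
Coastal receives 6.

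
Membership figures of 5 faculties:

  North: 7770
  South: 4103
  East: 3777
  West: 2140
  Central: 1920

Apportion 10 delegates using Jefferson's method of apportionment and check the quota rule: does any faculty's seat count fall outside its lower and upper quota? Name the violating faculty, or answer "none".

Standard quotas: North 3.942, South 2.082, East 1.916, West 1.086, Central 0.974.
Jefferson allocation: North 4, South 2, East 2, West 1, Central 1.
Every allocation lies between the lower and upper quota.

none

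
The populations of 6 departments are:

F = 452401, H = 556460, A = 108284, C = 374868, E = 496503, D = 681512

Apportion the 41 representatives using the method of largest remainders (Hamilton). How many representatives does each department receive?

F: 7, H: 8, A: 2, C: 6, E: 8, D: 10

Standard divisor: 2670028 ÷ 41 ≈ 65122.634.
Standard quotas: F 6.9469, H 8.5448, A 1.6628, C 5.7563, E 7.6241, D 10.4651.
Lower quotas: F 6, H 8, A 1, C 5, E 7, D 10 (sum 37, leaving 4 seats).
Remainders in descending order: F 0.9469, C 0.7563, A 0.6628, E 0.6241, H 0.5448, D 0.4651.
The surplus seats go to F, C, A, E.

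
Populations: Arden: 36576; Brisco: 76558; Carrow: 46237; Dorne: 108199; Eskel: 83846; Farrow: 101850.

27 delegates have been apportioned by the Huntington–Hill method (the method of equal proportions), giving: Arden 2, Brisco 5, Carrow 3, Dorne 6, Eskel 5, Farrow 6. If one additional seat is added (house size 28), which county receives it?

Priority for the next seat is population ÷ (√(s·(s+1))).
Priorities: Arden 14932.089, Brisco 13977.515, Carrow 13347.472, Dorne 16695.468, Eskel 15308.115, Farrow 15715.796.
Highest priority: Dorne.

Dorne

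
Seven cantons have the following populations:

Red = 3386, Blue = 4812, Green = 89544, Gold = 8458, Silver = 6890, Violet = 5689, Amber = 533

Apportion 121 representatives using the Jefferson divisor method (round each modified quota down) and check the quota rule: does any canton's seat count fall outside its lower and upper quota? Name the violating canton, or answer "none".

Green

Standard quotas: Red 3.434, Blue 4.880, Green 90.811, Gold 8.578, Silver 6.987, Violet 5.769, Amber 0.541.
Jefferson allocation: Red 3, Blue 5, Green 93, Gold 8, Silver 7, Violet 5, Amber 0.
Green has quota 90.811 (lower 90, upper 91) but receives 93 — outside the quota interval.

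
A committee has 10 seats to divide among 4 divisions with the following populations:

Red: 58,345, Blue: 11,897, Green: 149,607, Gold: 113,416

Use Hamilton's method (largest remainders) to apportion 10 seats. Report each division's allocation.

The standard divisor is 333265/10 ≈ 33326.5.
Standard quotas: Red 1.7507, Blue 0.3570, Green 4.4891, Gold 3.4032.
Lower quotas: Red 1, Blue 0, Green 4, Gold 3 (sum 8, leaving 2 seats).
Remainders in descending order: Red 0.7507, Green 0.4891, Gold 0.4032, Blue 0.3570.
The surplus seats go to Red, Green.

Red: 2, Blue: 0, Green: 5, Gold: 3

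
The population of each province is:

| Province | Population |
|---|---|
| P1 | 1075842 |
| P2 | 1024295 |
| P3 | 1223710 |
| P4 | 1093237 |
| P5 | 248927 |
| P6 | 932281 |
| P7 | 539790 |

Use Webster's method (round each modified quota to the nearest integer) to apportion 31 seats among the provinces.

Standard divisor 6138082/31 ≈ 198002.645; standard quotas: P1 5.433, P2 5.173, P3 6.180, P4 5.521, P5 1.257, P6 4.708, P7 2.726.
Rounding to the nearest integer gives P1 5, P2 5, P3 6, P4 6, P5 1, P6 5, P7 3 — total 31, matching the house size, so no adjustment is needed.

P1 5, P2 5, P3 6, P4 6, P5 1, P6 5, P7 3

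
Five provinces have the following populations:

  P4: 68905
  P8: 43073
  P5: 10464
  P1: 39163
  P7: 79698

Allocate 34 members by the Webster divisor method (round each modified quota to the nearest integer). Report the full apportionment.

P4=10, P8=6, P5=1, P1=6, P7=11

Standard divisor 241303/34 ≈ 7097.147; standard quotas: P4 9.709, P8 6.069, P5 1.474, P1 5.518, P7 11.230.
Rounding to the nearest integer gives P4 10, P8 6, P5 1, P1 6, P7 11 — total 34, matching the house size, so no adjustment is needed.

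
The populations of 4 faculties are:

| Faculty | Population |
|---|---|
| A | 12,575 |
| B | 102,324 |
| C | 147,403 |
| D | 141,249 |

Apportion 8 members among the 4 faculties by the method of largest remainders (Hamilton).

Standard divisor: 403551 ÷ 8 ≈ 50443.875.
Standard quotas: A 0.2493, B 2.0285, C 2.9221, D 2.8001.
Lower quotas: A 0, B 2, C 2, D 2 (sum 6, leaving 2 seats).
Remainders in descending order: C 0.9221, D 0.8001, A 0.2493, B 0.0285.
Largest remainders: C, D receive the extra seats.

A 0, B 2, C 3, D 3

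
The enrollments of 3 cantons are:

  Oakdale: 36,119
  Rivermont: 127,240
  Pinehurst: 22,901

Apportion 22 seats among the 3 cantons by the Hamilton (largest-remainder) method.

Standard divisor: 186260 ÷ 22 ≈ 8466.364.
Standard quotas: Oakdale 4.2662, Rivermont 15.0289, Pinehurst 2.7049.
Lower quotas: Oakdale 4, Rivermont 15, Pinehurst 2 (sum 21, leaving 1 seat).
Remainders in descending order: Pinehurst 0.7049, Oakdale 0.2662, Rivermont 0.0289.
Largest remainder: Pinehurst receives the extra seat.

Oakdale 4, Rivermont 15, Pinehurst 3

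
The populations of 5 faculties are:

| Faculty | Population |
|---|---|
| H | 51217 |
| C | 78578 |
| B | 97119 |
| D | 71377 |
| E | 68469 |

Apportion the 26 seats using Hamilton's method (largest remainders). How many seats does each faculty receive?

H=4, C=5, B=7, D=5, E=5

Standard divisor: 366760 ÷ 26 ≈ 14106.154.
Standard quotas: H 3.6308, C 5.5705, B 6.8849, D 5.0600, E 4.8538.
Lower quotas: H 3, C 5, B 6, D 5, E 4 (sum 23, leaving 3 seats).
Remainders in descending order: B 0.8849, E 0.8538, H 0.6308, C 0.5705, D 0.0600.
The surplus seats go to B, E, H.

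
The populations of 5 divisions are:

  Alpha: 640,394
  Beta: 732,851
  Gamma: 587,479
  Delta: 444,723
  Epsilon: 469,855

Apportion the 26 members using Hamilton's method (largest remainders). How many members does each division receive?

Alpha 6, Beta 7, Gamma 5, Delta 4, Epsilon 4

The standard divisor is 2875302/26 ≈ 110588.538.
Standard quotas: Alpha 5.7908, Beta 6.6268, Gamma 5.3123, Delta 4.0214, Epsilon 4.2487.
Lower quotas: Alpha 5, Beta 6, Gamma 5, Delta 4, Epsilon 4 (sum 24, leaving 2 seats).
Remainders in descending order: Alpha 0.7908, Beta 0.6268, Gamma 0.3123, Epsilon 0.2487, Delta 0.0214.
Largest remainders: Alpha, Beta receive the extra seats.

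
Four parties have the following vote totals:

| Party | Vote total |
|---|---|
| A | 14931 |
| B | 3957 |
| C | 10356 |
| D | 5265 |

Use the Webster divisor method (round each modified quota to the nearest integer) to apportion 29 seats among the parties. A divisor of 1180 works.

With modified divisor 1180: modified quotas A 12.653, B 3.353, C 8.776, D 4.462.
Rounding to the nearest integer: A 13, B 3, C 9, D 4 (total 29).

A 13; B 3; C 9; D 4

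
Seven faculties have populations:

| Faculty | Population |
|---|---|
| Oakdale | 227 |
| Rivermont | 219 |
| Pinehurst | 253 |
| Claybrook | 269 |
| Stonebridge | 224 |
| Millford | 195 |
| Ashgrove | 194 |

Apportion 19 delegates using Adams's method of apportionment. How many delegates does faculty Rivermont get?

3

Standard divisor 1581/19 ≈ 83.211; standard quotas: Oakdale 2.728, Rivermont 2.632, Pinehurst 3.040, Claybrook 3.233, Stonebridge 2.692, Millford 2.343, Ashgrove 2.331.
Rounding up gives 3, 3, 4, 4, 3, 3, 3 = 23 seats, so the divisor must be adjusted.
With modified divisor 100: modified quotas Oakdale 2.270, Rivermont 2.190, Pinehurst 2.530, Claybrook 2.690, Stonebridge 2.240, Millford 1.950, Ashgrove 1.940.
Rounding up: Oakdale 3, Rivermont 3, Pinehurst 3, Claybrook 3, Stonebridge 3, Millford 2, Ashgrove 2 (total 19).
Rivermont receives 3.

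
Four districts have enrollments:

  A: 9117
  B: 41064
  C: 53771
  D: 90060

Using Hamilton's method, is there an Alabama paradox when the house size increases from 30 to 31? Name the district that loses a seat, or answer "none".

At 30 seats: A 2, B 6, C 8, D 14.
At 31 seats: A 1, B 7, C 9, D 14.
A drops from 2 to 1.

A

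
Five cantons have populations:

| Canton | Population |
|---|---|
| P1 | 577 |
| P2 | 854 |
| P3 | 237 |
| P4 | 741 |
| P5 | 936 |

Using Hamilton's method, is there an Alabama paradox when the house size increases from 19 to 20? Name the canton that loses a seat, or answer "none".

P3

At 19 seats: P1 3, P2 5, P3 2, P4 4, P5 5.
At 20 seats: P1 4, P2 5, P3 1, P4 4, P5 6.
P3 drops from 2 to 1.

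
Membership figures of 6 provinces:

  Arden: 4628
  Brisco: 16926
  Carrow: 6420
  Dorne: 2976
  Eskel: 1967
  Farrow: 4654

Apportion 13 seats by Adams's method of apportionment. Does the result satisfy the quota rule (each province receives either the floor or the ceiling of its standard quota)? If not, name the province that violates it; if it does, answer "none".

none

Standard quotas: Arden 1.601, Brisco 5.857, Carrow 2.221, Dorne 1.030, Eskel 0.681, Farrow 1.610.
Adams allocation: Arden 2, Brisco 5, Carrow 2, Dorne 1, Eskel 1, Farrow 2.
Every allocation lies between the lower and upper quota.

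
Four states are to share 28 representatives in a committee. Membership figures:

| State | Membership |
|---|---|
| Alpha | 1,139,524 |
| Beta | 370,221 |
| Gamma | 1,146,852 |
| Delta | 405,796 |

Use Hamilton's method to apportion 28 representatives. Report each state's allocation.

Standard divisor: 3062393 ÷ 28 ≈ 109371.179.
Standard quotas: Alpha 10.4189, Beta 3.3850, Gamma 10.4859, Delta 3.7103.
Lower quotas: Alpha 10, Beta 3, Gamma 10, Delta 3 (sum 26, leaving 2 seats).
Remainders in descending order: Delta 0.7103, Gamma 0.4859, Alpha 0.4189, Beta 0.3850.
The surplus seats go to Delta, Gamma.

Alpha 10, Beta 3, Gamma 11, Delta 4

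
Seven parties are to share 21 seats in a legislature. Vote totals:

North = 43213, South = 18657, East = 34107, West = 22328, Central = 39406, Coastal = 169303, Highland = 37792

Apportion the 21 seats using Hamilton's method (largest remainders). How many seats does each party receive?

North 3; South 1; East 2; West 1; Central 2; Coastal 10; Highland 2

Total 364806; standard divisor 364806/21 ≈ 17371.714.
Standard quotas: North 2.4875, South 1.0740, East 1.9634, West 1.2853, Central 2.2684, Coastal 9.7459, Highland 2.1755.
Lower quotas: North 2, South 1, East 1, West 1, Central 2, Coastal 9, Highland 2 (sum 18, leaving 3 seats).
Remainders in descending order: East 0.9634, Coastal 0.7459, North 0.4875, West 0.2853, Central 0.2684, Highland 0.1755, South 0.0740.
The surplus seats go to East, Coastal, North.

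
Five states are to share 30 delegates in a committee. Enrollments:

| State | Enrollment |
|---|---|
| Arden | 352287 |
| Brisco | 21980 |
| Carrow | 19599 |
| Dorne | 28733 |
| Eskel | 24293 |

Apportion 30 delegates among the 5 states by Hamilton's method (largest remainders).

Arden 24; Brisco 1; Carrow 1; Dorne 2; Eskel 2

The standard divisor is 446892/30 ≈ 14896.4.
Standard quotas: Arden 23.6491, Brisco 1.4755, Carrow 1.3157, Dorne 1.9289, Eskel 1.6308.
Lower quotas: Arden 23, Brisco 1, Carrow 1, Dorne 1, Eskel 1 (sum 27, leaving 3 seats).
Remainders in descending order: Dorne 0.9289, Arden 0.6491, Eskel 0.6308, Brisco 0.4755, Carrow 0.3157.
The surplus seats go to Dorne, Arden, Eskel.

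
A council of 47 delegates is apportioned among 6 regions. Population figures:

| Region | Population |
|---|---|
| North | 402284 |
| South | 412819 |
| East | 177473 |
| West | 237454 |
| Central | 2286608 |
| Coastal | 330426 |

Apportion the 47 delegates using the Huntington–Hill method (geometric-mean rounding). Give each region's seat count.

With divisor 81704: modified quotas North 4.924, South 5.053, East 2.172, West 2.906, Central 27.986, Coastal 4.044.
Geometric-mean thresholds: North √(4·5)=4.472, South √(5·6)=5.477, East √(2·3)=2.449, West √(2·3)=2.449, Central √(27·28)=27.495, Coastal √(4·5)=4.472.
Each quota rounded against its threshold gives North 5, South 5, East 2, West 3, Central 28, Coastal 4 (total 47).

North 5, South 5, East 2, West 3, Central 28, Coastal 4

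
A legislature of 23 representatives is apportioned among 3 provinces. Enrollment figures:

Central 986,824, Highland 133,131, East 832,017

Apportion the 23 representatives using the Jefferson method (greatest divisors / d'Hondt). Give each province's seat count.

Central 12, Highland 1, East 10

Standard divisor 1951972/23 ≈ 84868.348; standard quotas: Central 11.628, Highland 1.569, East 9.804.
Rounding down gives 11, 1, 9 = 21 seats, so the divisor must be adjusted.
With modified divisor 79100: modified quotas Central 12.476, Highland 1.683, East 10.519.
Rounding down: Central 12, Highland 1, East 10 (total 23).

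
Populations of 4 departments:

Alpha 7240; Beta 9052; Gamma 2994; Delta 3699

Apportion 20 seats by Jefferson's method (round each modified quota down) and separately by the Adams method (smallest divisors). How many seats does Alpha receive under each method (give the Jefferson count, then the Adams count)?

Jefferson: Alpha 7, Beta 8, Gamma 2, Delta 3.
Adams: Alpha 6, Beta 8, Gamma 3, Delta 3.
Alpha gets 7 under Jefferson and 6 under Adams.

7 and 6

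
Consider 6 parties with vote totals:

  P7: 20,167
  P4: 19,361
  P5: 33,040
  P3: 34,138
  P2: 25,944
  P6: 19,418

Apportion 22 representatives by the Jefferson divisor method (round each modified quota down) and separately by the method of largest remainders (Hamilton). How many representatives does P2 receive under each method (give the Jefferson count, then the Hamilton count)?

4 and 3

Jefferson: P7 3, P4 2, P5 5, P3 5, P2 4, P6 3.
Hamilton: P7 3, P4 3, P5 5, P3 5, P2 3, P6 3.
P2 gets 4 under Jefferson and 3 under Hamilton.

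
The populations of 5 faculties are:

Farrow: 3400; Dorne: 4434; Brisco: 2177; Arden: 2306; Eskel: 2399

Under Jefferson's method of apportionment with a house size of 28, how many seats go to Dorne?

9

Standard divisor 14716/28 ≈ 525.571; standard quotas: Farrow 6.469, Dorne 8.437, Brisco 4.142, Arden 4.388, Eskel 4.565.
Rounding down gives 6, 8, 4, 4, 4 = 26 seats, so the divisor must be adjusted.
With modified divisor 483: modified quotas Farrow 7.039, Dorne 9.180, Brisco 4.507, Arden 4.774, Eskel 4.967.
Rounding down: Farrow 7, Dorne 9, Brisco 4, Arden 4, Eskel 4 (total 28).
Dorne receives 9.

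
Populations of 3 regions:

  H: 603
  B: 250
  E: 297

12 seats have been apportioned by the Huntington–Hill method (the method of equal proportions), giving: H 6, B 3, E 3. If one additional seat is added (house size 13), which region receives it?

H

Priority for the next seat is population ÷ (√(s·(s+1))).
Priorities: H 93.045, B 72.169, E 85.737.
Highest priority: H.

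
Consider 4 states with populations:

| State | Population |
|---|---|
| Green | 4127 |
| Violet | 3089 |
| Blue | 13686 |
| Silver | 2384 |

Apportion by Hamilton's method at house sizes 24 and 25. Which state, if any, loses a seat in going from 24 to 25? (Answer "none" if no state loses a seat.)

none

At 24 seats: Green 4, Violet 3, Blue 14, Silver 3.
At 25 seats: Green 4, Violet 3, Blue 15, Silver 3.
No state's allocation decreased.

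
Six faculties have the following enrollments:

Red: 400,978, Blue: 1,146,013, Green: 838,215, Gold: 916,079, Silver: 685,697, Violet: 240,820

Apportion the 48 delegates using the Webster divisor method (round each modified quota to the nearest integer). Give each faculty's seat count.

Standard divisor 4227802/48 ≈ 88079.208; standard quotas: Red 4.552, Blue 13.011, Green 9.517, Gold 10.401, Silver 7.785, Violet 2.734.
Rounding to the nearest integer gives 5, 13, 10, 10, 8, 3 = 49 seats, so the divisor must be adjusted.
With modified divisor 88700: modified quotas Red 4.521, Blue 12.920, Green 9.450, Gold 10.328, Silver 7.731, Violet 2.715.
Rounding to the nearest integer: Red 5, Blue 13, Green 9, Gold 10, Silver 8, Violet 3 (total 48).

Red=5, Blue=13, Green=9, Gold=10, Silver=8, Violet=3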